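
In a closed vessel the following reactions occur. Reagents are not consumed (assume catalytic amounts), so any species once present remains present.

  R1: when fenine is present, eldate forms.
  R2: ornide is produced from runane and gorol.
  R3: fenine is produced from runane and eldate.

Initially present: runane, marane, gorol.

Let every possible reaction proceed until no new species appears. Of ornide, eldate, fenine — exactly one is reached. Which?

ornide

runane and gorol present → ornide forms (R2).
eldate would need fenine (R1), but fenine never forms. fenine would need runane and eldate (R3), but eldate never forms.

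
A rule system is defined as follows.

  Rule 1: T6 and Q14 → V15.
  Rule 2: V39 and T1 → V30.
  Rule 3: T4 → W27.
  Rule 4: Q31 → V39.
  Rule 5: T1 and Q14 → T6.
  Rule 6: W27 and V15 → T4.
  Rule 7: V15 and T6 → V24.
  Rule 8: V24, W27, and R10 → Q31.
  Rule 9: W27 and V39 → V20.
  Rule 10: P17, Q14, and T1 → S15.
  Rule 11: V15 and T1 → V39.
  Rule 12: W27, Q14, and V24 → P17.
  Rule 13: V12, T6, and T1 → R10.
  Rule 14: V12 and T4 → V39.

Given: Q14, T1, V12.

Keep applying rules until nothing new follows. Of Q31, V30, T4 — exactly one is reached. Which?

T1 and Q14 hold, so T6 follows (Rule 5).
T6 and Q14 hold, so V15 follows (Rule 1).
From V15 and T1, Rule 11 gives V39.
V39 and T1 hold, so V30 follows (Rule 2).
Q31 would need V24, W27, and R10 (Rule 8), but W27 is never established. T4 would need W27 and V15 (Rule 6), but W27 is never established.

V30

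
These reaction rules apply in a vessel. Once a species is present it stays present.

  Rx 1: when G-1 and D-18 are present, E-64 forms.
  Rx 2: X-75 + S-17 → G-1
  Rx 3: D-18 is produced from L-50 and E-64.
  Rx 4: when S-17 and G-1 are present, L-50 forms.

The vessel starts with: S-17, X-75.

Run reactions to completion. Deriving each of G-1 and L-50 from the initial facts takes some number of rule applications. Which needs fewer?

G-1

G-1: X-75 and S-17 present → G-1 forms (Rx 2). [1 rule application]
L-50: X-75 and S-17 present → G-1 forms (Rx 2). S-17 and G-1 present → L-50 forms (Rx 4). [2 rule applications]
G-1 needs fewer.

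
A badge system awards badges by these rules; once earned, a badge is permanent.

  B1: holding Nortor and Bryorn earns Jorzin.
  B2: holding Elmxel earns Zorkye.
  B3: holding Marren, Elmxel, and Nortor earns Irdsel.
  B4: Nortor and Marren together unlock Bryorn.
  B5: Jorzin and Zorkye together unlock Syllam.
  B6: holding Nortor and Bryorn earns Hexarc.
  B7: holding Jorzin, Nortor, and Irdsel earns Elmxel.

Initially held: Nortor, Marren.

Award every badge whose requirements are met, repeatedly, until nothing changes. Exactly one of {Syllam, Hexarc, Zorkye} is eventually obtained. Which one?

With Nortor and Marren, Bryorn is earned (B4).
With Nortor and Bryorn, Hexarc is earned (B6).
Syllam would need Jorzin and Zorkye (B5), but Zorkye is never earned. Zorkye would need Elmxel (B2), but Elmxel is never earned.

Hexarc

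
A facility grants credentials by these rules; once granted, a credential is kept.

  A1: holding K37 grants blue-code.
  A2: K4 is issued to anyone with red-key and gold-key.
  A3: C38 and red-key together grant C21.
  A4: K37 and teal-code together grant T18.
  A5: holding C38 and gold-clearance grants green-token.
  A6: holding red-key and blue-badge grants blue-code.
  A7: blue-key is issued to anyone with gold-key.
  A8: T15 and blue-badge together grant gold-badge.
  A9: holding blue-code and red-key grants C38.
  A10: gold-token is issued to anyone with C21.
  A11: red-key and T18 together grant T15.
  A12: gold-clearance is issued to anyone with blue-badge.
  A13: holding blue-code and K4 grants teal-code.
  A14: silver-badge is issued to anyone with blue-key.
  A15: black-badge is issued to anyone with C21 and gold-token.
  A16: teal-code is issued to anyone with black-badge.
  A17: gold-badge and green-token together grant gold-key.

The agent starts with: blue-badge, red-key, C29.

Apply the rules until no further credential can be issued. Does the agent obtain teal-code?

Holding red-key and blue-badge grants blue-code (A6).
Holding blue-code and red-key grants C38 (A9).
Holding C38 and red-key grants C21 (A3).
Holding C21 grants gold-token (A10).
Holding C21 and gold-token grants black-badge (A15).
Holding black-badge grants teal-code (A16).

Yes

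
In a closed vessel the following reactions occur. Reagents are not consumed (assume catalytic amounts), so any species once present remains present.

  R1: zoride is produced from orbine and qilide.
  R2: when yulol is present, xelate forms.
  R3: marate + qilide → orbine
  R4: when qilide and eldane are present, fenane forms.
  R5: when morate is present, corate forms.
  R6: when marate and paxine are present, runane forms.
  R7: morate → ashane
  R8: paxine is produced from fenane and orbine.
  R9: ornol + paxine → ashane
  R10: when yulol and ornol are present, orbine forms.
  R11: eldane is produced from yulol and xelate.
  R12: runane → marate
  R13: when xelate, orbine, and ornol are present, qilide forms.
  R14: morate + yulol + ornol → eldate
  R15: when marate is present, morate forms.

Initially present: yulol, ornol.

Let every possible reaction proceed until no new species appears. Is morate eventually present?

morate would need marate (R15), but marate never forms.

No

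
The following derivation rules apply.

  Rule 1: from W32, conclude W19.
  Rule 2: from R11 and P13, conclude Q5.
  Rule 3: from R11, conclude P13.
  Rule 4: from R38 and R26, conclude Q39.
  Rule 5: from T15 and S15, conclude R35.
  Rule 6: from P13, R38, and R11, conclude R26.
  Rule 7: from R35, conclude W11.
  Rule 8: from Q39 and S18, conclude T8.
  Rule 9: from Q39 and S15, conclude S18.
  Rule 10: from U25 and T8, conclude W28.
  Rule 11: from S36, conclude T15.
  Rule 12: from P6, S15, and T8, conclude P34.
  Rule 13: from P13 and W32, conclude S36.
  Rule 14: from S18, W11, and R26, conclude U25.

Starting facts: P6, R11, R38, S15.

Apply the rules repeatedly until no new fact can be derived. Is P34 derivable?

Yes

From R11, Rule 3 gives P13.
From P13, R38, and R11, Rule 6 gives R26.
R38 and R26 hold, so Q39 follows (Rule 4).
Q39 and S15 hold, so S18 follows (Rule 9).
From Q39 and S18, Rule 8 gives T8.
P6, S15, and T8 hold, so P34 follows (Rule 12).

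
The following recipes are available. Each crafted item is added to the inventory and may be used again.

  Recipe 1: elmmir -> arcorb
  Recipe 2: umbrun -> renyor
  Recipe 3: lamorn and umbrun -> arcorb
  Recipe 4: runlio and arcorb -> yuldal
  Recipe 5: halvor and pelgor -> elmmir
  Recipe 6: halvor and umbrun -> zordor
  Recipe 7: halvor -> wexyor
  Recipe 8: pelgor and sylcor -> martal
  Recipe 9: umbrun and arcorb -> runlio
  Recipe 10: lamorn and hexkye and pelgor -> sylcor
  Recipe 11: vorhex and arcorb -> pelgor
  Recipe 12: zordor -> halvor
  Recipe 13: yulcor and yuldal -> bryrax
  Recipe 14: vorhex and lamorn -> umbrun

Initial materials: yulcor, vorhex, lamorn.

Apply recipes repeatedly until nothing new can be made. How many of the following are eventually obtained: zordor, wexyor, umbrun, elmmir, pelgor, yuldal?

Using Recipe 14, vorhex and lamorn make umbrun.
Using Recipe 3, lamorn and umbrun make arcorb.
Using Recipe 11, vorhex and arcorb make pelgor.
Using Recipe 9, umbrun and arcorb make runlio.
Using Recipe 4, runlio and arcorb make yuldal.
zordor would need halvor and umbrun (Recipe 6), but halvor is never obtained.
wexyor would need halvor (Recipe 7), but halvor is never obtained.
umbrun: reached.
elmmir would need halvor and pelgor (Recipe 5), but halvor is never obtained.
pelgor: reached.
yuldal: reached.
Reached: umbrun, pelgor, and yuldal — 3 of the 6.

3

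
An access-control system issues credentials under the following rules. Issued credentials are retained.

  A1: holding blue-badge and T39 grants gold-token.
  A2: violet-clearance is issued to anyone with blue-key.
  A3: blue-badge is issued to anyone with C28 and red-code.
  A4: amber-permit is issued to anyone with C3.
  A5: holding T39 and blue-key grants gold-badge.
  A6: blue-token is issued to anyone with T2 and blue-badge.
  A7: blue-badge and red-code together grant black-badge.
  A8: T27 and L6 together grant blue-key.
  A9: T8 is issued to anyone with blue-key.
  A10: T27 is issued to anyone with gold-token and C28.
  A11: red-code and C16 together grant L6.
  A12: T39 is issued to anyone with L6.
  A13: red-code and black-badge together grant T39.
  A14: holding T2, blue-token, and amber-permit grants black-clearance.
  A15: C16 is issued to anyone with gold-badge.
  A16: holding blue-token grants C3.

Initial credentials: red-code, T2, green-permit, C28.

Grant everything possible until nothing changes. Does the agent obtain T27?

Holding C28 and red-code grants blue-badge (A3).
Holding blue-badge and red-code grants black-badge (A7).
Holding red-code and black-badge grants T39 (A13).
Holding blue-badge and T39 grants gold-token (A1).
Holding gold-token and C28 grants T27 (A10).

Yes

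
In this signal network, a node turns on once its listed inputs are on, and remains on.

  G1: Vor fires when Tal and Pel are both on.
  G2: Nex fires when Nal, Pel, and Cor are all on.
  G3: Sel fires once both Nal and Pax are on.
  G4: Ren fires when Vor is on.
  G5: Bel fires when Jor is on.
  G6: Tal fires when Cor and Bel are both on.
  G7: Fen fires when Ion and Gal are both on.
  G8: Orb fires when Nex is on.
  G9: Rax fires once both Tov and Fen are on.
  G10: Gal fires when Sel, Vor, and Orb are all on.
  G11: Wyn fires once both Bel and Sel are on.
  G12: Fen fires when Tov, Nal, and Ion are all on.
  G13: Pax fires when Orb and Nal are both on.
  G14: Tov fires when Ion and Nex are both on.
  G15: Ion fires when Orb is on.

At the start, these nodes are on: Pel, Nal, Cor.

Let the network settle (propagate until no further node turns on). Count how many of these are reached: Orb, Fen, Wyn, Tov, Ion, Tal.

4

Nal, Pel, and Cor are on, so Nex fires (G2).
G8: Nex on → Orb on.
G15: Orb on → Ion on.
Ion and Nex are on, so Tov fires (G14).
G12: Tov, Nal, and Ion on → Fen on.
Orb: reached.
Fen: reached.
Wyn would need Bel and Sel (G11), but Bel never turns on.
Tov: reached.
Ion: reached.
Tal would need Cor and Bel (G6), but Bel never turns on.
Reached: Orb, Fen, Tov, and Ion — 4 of the 6.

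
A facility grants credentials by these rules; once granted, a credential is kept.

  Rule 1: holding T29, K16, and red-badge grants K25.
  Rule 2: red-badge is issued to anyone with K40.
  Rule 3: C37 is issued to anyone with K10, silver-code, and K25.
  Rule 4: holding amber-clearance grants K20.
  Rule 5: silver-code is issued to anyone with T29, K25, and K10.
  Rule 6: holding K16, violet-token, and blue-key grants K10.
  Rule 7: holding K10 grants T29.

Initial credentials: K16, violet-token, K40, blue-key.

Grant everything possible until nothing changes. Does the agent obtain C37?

Yes

Holding K40 grants red-badge (Rule 2).
Holding K16, violet-token, and blue-key grants K10 (Rule 6).
Holding K10 grants T29 (Rule 7).
Holding T29, K16, and red-badge grants K25 (Rule 1).
Holding T29, K25, and K10 grants silver-code (Rule 5).
Holding K10, silver-code, and K25 grants C37 (Rule 3).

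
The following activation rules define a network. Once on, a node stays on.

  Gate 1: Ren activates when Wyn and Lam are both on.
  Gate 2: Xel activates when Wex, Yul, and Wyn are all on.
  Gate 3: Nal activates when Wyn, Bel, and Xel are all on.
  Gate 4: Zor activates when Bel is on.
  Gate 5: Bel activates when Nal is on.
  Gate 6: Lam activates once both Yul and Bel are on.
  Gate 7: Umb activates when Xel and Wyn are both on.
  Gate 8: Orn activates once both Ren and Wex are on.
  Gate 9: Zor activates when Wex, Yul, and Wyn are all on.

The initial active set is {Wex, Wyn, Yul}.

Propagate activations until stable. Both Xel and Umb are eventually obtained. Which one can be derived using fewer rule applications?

Xel: Gate 2: Wex, Yul, and Wyn on → Xel on. [1 rule application]
Umb: Wex, Yul, and Wyn are on, so Xel activates (Gate 2). Xel and Wyn are on, so Umb activates (Gate 7). [2 rule applications]
Xel needs fewer.

Xel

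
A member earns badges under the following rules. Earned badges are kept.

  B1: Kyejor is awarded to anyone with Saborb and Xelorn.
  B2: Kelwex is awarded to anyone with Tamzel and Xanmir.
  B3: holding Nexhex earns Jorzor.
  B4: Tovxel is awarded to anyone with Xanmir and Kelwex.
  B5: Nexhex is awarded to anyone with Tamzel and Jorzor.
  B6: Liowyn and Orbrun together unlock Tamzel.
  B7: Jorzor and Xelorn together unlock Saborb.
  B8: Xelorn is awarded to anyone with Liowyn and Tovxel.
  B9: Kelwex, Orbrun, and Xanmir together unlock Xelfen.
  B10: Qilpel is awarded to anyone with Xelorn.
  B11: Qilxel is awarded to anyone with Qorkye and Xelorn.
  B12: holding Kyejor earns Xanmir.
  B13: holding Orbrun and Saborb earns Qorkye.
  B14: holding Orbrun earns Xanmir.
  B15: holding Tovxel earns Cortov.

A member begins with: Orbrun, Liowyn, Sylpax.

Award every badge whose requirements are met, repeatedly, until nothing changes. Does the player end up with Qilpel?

With Orbrun, Xanmir is earned (B14).
With Liowyn and Orbrun, Tamzel is earned (B6).
With Tamzel and Xanmir, Kelwex is earned (B2).
With Xanmir and Kelwex, Tovxel is earned (B4).
With Liowyn and Tovxel, Xelorn is earned (B8).
With Xelorn, Qilpel is earned (B10).

Yes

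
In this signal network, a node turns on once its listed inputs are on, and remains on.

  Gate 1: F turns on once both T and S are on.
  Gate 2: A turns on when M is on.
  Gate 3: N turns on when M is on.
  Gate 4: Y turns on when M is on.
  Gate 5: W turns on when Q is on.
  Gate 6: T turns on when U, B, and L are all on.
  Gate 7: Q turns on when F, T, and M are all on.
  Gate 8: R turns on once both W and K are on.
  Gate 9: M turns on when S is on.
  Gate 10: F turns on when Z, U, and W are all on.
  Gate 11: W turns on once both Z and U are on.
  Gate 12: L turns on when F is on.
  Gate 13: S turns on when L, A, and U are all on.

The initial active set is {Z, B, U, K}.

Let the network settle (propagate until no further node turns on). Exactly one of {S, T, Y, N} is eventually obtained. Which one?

Z and U are on, so W turns on (Gate 11).
Gate 10: Z, U, and W on → F on.
Gate 12: F on → L on.
U, B, and L are on, so T turns on (Gate 6).
S would need L, A, and U (Gate 13), but A never turns on. N would need M (Gate 3), but M never turns on. Y would need M (Gate 4), but M never turns on.

T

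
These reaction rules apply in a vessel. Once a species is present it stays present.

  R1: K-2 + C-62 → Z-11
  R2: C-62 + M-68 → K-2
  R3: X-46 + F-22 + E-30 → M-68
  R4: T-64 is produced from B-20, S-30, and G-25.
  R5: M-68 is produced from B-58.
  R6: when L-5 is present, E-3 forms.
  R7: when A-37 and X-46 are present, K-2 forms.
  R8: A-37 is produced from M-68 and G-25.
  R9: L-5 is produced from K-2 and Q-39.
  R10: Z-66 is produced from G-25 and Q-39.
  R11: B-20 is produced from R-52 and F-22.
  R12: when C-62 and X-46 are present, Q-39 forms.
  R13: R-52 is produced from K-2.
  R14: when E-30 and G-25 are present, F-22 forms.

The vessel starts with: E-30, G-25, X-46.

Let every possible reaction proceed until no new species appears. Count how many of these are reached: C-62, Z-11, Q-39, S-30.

0

No rule produces C-62, and it is not given.
Z-11 would need K-2 and C-62 (R1), but C-62 never forms.
Q-39 would need C-62 and X-46 (R12), but C-62 never forms.
No rule produces S-30, and it is not given.
None of the 4 are reached.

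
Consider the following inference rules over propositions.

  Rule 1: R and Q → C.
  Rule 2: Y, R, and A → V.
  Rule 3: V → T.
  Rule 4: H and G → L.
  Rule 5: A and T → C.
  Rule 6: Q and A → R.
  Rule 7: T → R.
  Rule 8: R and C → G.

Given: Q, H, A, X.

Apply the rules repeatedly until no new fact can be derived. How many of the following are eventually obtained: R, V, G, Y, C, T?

From Q and A, Rule 6 gives R.
R and Q hold, so C follows (Rule 1).
From R and C, Rule 8 gives G.
R: reached.
V would need Y, R, and A (Rule 2), but Y is never established.
G: reached.
No rule produces Y, and it is not given.
C: reached.
T would need V (Rule 3), but V is never established.
Reached: R, G, and C — 3 of the 6.

3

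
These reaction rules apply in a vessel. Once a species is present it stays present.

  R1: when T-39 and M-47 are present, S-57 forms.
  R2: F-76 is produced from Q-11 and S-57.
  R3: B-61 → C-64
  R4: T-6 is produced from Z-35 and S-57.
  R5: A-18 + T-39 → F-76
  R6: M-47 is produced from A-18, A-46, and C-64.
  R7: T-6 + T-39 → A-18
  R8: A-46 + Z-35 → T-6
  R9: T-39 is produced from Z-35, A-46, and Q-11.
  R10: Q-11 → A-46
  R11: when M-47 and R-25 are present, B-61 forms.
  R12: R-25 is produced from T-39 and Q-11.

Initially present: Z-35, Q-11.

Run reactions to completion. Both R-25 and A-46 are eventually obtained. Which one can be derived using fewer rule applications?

A-46

A-46: Q-11 present → A-46 forms (R10). [1 rule application]
R-25: Q-11 present → A-46 forms (R10). Z-35, A-46, and Q-11 present → T-39 forms (R9). T-39 and Q-11 present → R-25 forms (R12). [3 rule applications]
A-46 needs fewer.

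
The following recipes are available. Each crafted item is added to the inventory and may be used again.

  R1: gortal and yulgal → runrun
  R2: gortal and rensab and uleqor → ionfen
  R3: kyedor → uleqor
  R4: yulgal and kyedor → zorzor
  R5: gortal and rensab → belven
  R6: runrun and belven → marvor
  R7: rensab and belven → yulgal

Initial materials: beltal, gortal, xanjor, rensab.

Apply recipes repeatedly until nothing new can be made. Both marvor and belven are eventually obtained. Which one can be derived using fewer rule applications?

belven

belven: Using R5, gortal and rensab make belven. [1 rule application]
marvor: Using R5, gortal and rensab make belven. rensab and belven → yulgal (R7). gortal and yulgal → runrun (R1). Using R6, runrun and belven make marvor. [4 rule applications]
belven needs fewer.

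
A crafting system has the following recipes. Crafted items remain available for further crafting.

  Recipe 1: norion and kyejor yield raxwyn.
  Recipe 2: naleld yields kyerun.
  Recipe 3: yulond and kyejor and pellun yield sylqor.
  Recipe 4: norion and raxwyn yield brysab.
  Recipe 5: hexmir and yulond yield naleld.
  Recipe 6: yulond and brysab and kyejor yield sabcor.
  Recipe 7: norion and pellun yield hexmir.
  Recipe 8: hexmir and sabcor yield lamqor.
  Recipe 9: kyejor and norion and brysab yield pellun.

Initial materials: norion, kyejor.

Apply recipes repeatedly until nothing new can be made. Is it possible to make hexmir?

norion and kyejor → raxwyn (Recipe 1).
Using Recipe 4, norion and raxwyn make brysab.
kyejor and norion and brysab → pellun (Recipe 9).
norion and pellun → hexmir (Recipe 7).

Yes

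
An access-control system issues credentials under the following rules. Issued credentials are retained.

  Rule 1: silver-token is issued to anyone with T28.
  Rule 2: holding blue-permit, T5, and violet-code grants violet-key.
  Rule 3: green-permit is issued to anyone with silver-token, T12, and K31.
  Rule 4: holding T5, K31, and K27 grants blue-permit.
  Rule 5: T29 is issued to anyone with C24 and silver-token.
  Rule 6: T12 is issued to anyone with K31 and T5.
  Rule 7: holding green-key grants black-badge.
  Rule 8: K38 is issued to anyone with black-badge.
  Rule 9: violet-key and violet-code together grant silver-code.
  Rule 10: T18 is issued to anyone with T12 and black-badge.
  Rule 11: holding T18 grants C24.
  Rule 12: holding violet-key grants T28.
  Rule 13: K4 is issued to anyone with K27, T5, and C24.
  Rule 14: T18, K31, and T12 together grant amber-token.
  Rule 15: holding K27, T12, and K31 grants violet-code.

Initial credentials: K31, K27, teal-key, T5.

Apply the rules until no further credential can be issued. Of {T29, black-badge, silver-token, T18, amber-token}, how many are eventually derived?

Holding T5, K31, and K27 grants blue-permit (Rule 4).
Holding K31 and T5 grants T12 (Rule 6).
Holding K27, T12, and K31 grants violet-code (Rule 15).
Holding blue-permit, T5, and violet-code grants violet-key (Rule 2).
Holding violet-key grants T28 (Rule 12).
Holding T28 grants silver-token (Rule 1).
T29 would need C24 and silver-token (Rule 5), but C24 is never granted.
black-badge would need green-key (Rule 7), but green-key is never granted.
silver-token: reached.
T18 would need T12 and black-badge (Rule 10), but black-badge is never granted.
amber-token would need T18, K31, and T12 (Rule 14), but T18 is never granted.
Reached: silver-token — 1 of the 5.

1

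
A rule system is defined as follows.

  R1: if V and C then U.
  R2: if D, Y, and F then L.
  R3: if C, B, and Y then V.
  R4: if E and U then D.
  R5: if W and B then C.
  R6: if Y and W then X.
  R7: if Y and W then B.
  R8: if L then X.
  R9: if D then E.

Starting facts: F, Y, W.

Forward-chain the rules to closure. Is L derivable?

No

L would need D, Y, and F (R2), but D is never established.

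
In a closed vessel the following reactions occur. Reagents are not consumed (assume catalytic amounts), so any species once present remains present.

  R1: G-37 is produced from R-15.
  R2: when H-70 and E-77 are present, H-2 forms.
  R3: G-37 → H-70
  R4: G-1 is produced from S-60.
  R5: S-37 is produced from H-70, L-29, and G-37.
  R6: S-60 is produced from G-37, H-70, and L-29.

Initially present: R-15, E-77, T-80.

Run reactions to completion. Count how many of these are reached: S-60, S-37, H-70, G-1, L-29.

R-15 present → G-37 forms (R1).
G-37 present → H-70 forms (R3).
S-60 would need G-37, H-70, and L-29 (R6), but L-29 never forms.
S-37 would need H-70, L-29, and G-37 (R5), but L-29 never forms.
H-70: reached.
G-1 would need S-60 (R4), but S-60 never forms.
No rule produces L-29, and it is not given.
Reached: H-70 — 1 of the 5.

1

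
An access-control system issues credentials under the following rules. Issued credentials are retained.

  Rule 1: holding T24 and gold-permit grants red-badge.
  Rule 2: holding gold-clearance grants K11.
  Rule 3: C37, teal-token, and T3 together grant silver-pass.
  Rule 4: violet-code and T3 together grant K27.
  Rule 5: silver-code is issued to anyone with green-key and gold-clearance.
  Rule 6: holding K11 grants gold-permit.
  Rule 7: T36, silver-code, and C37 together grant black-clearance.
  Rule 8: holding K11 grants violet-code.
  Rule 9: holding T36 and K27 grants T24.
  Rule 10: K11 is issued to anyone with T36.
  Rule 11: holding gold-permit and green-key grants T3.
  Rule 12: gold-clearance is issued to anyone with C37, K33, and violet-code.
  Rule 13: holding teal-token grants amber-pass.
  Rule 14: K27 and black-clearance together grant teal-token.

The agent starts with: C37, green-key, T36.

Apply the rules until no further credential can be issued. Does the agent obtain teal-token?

No

teal-token would need K27 and black-clearance (Rule 14), but black-clearance is never granted.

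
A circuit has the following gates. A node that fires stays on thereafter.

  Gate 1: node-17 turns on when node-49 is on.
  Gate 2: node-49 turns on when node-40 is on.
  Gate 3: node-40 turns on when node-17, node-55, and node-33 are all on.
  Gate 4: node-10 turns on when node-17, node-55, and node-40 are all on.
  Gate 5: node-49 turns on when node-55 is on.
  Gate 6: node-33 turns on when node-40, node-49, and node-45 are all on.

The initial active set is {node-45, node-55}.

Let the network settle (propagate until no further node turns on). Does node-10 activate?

No

node-10 would need node-17, node-55, and node-40 (Gate 4), but node-40 never turns on.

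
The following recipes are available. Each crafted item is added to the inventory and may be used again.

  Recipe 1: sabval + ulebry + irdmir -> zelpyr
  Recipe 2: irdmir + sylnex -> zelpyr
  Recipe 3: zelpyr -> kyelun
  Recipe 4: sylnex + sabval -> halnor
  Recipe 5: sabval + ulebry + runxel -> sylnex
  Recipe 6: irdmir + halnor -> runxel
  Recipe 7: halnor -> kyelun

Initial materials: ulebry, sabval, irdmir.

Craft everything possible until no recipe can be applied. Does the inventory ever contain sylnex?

No

sylnex would need sabval, ulebry, and runxel (Recipe 5), but runxel is never obtained.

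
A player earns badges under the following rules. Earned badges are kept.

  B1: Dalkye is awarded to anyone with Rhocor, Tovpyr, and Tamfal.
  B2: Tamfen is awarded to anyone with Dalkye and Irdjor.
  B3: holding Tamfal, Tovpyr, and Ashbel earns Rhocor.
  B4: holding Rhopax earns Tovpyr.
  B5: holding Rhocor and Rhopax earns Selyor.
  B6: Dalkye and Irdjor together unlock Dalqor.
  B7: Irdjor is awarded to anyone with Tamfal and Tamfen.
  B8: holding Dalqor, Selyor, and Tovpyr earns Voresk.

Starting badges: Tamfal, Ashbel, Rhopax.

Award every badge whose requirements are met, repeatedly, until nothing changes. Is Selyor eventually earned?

Yes

With Rhopax, Tovpyr is earned (B4).
With Tamfal, Tovpyr, and Ashbel, Rhocor is earned (B3).
With Rhocor and Rhopax, Selyor is earned (B5).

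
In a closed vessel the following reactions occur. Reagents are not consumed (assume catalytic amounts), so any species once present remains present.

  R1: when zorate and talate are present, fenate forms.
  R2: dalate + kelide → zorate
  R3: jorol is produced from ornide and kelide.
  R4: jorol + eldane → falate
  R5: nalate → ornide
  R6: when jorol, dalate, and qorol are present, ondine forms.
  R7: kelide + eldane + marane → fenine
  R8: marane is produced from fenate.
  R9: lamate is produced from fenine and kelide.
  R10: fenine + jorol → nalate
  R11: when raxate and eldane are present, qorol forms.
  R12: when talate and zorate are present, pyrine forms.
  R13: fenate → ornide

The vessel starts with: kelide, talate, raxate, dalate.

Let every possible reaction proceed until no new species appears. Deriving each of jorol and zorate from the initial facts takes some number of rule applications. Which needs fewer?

zorate

zorate: dalate and kelide present → zorate forms (R2). [1 rule application]
jorol: dalate and kelide present → zorate forms (R2). zorate and talate present → fenate forms (R1). fenate present → ornide forms (R13). ornide and kelide present → jorol forms (R3). [4 rule applications]
zorate needs fewer.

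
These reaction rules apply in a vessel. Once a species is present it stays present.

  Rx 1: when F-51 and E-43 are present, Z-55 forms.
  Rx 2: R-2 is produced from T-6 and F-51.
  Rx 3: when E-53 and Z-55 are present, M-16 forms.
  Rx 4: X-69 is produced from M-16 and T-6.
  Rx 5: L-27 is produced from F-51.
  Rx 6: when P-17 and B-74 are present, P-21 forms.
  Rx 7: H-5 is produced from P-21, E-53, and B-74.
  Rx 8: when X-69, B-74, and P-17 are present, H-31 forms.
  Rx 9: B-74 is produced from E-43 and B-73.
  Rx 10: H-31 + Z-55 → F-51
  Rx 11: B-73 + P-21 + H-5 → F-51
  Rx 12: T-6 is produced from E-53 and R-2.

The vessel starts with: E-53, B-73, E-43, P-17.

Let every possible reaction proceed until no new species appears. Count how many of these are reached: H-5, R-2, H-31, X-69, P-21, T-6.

2

E-43 and B-73 present → B-74 forms (Rx 9).
P-17 and B-74 present → P-21 forms (Rx 6).
P-21, E-53, and B-74 present → H-5 forms (Rx 7).
H-5: reached.
R-2 would need T-6 and F-51 (Rx 2), but T-6 never forms.
H-31 would need X-69, B-74, and P-17 (Rx 8), but X-69 never forms.
X-69 would need M-16 and T-6 (Rx 4), but T-6 never forms.
P-21: reached.
T-6 would need E-53 and R-2 (Rx 12), but R-2 never forms.
Reached: H-5 and P-21 — 2 of the 6.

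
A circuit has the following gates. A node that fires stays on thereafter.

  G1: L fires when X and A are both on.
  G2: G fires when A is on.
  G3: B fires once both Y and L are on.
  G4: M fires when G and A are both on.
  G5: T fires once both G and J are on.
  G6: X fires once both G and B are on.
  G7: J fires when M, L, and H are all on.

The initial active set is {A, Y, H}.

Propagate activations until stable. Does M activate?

G2: A on → G on.
G4: G and A on → M on.

Yes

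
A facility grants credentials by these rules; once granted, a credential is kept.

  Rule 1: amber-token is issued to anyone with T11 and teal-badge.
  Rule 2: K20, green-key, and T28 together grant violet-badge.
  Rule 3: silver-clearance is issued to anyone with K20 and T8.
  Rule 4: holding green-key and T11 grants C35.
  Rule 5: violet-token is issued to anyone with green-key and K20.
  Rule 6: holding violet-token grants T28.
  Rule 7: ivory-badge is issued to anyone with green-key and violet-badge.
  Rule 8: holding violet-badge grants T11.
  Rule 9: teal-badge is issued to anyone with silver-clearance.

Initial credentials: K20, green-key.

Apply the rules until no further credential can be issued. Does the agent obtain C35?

Yes

Holding green-key and K20 grants violet-token (Rule 5).
Holding violet-token grants T28 (Rule 6).
Holding K20, green-key, and T28 grants violet-badge (Rule 2).
Holding violet-badge grants T11 (Rule 8).
Holding green-key and T11 grants C35 (Rule 4).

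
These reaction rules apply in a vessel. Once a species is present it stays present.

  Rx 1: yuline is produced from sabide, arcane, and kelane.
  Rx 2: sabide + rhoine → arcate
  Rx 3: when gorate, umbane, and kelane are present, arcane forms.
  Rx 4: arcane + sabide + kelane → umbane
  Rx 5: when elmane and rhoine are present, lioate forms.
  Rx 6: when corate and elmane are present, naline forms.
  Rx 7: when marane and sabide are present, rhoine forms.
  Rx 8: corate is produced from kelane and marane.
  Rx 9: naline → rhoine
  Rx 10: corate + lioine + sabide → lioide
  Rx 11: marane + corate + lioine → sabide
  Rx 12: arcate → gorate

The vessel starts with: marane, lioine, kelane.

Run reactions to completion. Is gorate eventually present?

Yes

kelane and marane present → corate forms (Rx 8).
marane, corate, and lioine present → sabide forms (Rx 11).
marane and sabide present → rhoine forms (Rx 7).
sabide and rhoine present → arcate forms (Rx 2).
arcate present → gorate forms (Rx 12).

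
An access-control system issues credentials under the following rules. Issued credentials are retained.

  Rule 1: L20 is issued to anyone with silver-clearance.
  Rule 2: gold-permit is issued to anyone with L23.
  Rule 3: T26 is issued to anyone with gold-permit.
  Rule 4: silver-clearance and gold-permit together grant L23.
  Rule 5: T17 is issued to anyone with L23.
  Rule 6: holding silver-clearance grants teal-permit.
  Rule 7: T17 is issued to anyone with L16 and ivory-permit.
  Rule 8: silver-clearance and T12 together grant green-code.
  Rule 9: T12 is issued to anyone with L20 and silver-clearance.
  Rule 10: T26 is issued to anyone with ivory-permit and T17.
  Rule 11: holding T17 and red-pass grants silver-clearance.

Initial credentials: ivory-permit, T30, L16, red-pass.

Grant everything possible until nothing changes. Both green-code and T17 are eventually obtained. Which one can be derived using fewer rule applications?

T17

T17: Holding L16 and ivory-permit grants T17 (Rule 7). [1 rule application]
green-code: Holding L16 and ivory-permit grants T17 (Rule 7). Holding T17 and red-pass grants silver-clearance (Rule 11). Holding silver-clearance grants L20 (Rule 1). Holding L20 and silver-clearance grants T12 (Rule 9). Holding silver-clearance and T12 grants green-code (Rule 8). [5 rule applications]
T17 needs fewer.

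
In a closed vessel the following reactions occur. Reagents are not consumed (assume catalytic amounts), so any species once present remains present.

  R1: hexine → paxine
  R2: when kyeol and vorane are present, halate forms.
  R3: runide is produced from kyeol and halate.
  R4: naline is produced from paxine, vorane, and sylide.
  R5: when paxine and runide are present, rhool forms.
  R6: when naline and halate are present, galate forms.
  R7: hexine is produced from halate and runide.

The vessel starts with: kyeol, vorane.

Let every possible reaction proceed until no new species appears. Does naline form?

No

naline would need paxine, vorane, and sylide (R4), but sylide never forms.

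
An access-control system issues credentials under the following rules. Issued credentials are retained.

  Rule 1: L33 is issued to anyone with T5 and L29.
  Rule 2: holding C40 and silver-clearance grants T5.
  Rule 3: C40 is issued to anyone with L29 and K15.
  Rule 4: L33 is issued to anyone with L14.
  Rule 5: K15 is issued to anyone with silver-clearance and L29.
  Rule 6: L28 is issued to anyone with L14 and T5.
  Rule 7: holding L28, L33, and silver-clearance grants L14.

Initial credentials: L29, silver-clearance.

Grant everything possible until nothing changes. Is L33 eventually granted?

Yes

Holding silver-clearance and L29 grants K15 (Rule 5).
Holding L29 and K15 grants C40 (Rule 3).
Holding C40 and silver-clearance grants T5 (Rule 2).
Holding T5 and L29 grants L33 (Rule 1).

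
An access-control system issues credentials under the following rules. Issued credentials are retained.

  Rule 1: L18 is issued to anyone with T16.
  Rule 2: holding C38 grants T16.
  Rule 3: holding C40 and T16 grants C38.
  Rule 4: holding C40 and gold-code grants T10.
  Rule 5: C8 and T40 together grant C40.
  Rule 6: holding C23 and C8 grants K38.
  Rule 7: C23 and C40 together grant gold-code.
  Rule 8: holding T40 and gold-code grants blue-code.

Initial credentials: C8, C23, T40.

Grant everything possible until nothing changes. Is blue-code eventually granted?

Yes

Holding C8 and T40 grants C40 (Rule 5).
Holding C23 and C40 grants gold-code (Rule 7).
Holding T40 and gold-code grants blue-code (Rule 8).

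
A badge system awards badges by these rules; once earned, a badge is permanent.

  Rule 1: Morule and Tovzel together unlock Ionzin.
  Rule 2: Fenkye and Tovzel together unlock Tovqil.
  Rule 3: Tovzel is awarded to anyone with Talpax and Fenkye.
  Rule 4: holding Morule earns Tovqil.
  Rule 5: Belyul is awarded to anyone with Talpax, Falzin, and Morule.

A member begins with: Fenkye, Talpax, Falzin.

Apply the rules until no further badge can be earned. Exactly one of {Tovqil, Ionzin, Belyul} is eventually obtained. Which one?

With Talpax and Fenkye, Tovzel is earned (Rule 3).
With Fenkye and Tovzel, Tovqil is earned (Rule 2).
Ionzin would need Morule and Tovzel (Rule 1), but Morule is never earned. Belyul would need Talpax, Falzin, and Morule (Rule 5), but Morule is never earned.

Tovqil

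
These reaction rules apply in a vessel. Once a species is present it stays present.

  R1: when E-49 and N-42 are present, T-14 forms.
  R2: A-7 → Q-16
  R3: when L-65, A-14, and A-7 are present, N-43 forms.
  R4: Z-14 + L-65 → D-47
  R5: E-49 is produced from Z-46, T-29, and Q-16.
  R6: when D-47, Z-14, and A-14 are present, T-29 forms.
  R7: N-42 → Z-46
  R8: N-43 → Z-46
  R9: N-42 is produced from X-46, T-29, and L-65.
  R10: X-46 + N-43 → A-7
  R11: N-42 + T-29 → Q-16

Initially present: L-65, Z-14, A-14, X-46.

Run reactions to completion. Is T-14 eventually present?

Yes

Z-14 and L-65 present → D-47 forms (R4).
D-47, Z-14, and A-14 present → T-29 forms (R6).
X-46, T-29, and L-65 present → N-42 forms (R9).
N-42 and T-29 present → Q-16 forms (R11).
N-42 present → Z-46 forms (R7).
Z-46, T-29, and Q-16 present → E-49 forms (R5).
E-49 and N-42 present → T-14 forms (R1).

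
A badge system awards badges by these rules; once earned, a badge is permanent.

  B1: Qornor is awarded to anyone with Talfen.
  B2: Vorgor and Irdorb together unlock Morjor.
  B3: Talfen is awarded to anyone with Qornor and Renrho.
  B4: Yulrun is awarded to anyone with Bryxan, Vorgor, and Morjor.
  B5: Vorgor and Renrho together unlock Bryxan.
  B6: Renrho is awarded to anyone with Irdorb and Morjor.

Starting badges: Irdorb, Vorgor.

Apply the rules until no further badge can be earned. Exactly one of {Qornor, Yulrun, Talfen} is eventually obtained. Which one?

Yulrun

With Vorgor and Irdorb, Morjor is earned (B2).
With Irdorb and Morjor, Renrho is earned (B6).
With Vorgor and Renrho, Bryxan is earned (B5).
With Bryxan, Vorgor, and Morjor, Yulrun is earned (B4).
Qornor would need Talfen (B1), but Talfen is never earned. Talfen would need Qornor and Renrho (B3), but Qornor is never earned.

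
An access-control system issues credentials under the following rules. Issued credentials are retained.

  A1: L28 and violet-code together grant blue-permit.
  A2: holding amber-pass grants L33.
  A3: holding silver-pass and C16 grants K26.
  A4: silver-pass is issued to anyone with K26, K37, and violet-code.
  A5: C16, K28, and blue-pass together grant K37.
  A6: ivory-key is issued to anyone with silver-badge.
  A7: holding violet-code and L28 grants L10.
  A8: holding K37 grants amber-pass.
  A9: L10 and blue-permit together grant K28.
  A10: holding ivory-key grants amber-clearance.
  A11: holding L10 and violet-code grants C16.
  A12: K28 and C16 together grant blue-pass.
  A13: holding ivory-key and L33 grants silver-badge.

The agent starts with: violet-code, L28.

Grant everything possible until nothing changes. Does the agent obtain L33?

Yes

Holding violet-code and L28 grants L10 (A7).
Holding L28 and violet-code grants blue-permit (A1).
Holding L10 and violet-code grants C16 (A11).
Holding L10 and blue-permit grants K28 (A9).
Holding K28 and C16 grants blue-pass (A12).
Holding C16, K28, and blue-pass grants K37 (A5).
Holding K37 grants amber-pass (A8).
Holding amber-pass grants L33 (A2).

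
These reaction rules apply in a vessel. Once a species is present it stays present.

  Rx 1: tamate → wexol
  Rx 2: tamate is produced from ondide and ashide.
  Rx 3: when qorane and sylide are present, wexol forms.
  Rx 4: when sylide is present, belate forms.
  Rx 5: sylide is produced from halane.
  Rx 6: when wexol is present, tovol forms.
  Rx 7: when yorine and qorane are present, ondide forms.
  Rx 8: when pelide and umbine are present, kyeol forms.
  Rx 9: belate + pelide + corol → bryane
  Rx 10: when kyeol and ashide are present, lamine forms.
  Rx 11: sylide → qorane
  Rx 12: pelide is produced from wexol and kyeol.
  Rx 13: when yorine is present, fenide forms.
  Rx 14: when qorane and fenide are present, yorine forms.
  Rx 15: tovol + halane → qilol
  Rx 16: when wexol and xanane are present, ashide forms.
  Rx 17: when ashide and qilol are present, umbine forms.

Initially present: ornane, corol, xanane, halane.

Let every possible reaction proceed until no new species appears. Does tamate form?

tamate would need ondide and ashide (Rx 2), but ondide never forms.

No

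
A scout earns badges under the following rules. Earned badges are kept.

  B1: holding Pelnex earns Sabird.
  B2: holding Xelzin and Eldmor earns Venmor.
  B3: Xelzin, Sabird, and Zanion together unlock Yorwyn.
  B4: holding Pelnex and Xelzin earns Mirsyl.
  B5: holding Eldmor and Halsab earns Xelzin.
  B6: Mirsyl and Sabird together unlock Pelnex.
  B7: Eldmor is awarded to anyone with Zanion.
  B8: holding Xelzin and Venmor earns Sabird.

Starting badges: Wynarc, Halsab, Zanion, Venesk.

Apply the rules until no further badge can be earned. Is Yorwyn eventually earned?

Yes

With Zanion, Eldmor is earned (B7).
With Eldmor and Halsab, Xelzin is earned (B5).
With Xelzin and Eldmor, Venmor is earned (B2).
With Xelzin and Venmor, Sabird is earned (B8).
With Xelzin, Sabird, and Zanion, Yorwyn is earned (B3).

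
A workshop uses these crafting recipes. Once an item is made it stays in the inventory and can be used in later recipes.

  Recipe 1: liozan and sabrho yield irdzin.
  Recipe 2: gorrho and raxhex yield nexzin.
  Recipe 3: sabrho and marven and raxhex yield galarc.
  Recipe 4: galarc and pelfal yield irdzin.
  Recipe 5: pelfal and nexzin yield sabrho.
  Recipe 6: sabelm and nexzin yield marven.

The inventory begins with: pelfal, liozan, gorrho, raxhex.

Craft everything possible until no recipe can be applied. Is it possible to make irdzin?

gorrho and raxhex → nexzin (Recipe 2).
pelfal and nexzin → sabrho (Recipe 5).
Using Recipe 1, liozan and sabrho make irdzin.

Yes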